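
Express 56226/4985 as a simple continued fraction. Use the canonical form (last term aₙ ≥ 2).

[11; 3, 1, 1, 2, 2, 16, 7]

56226 = 11×4985 + 1391
4985 = 3×1391 + 812
1391 = 1×812 + 579
812 = 1×579 + 233
579 = 2×233 + 113
233 = 2×113 + 7
113 = 16×7 + 1
7 = 7×1 + 0  (stop)
So 56226/4985 = [11; 3, 1, 1, 2, 2, 16, 7].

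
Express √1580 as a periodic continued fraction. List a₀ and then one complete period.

a₀ = ⌊√1580⌋ = 39.
With m₀=0, d₀=1 and mₖ₊₁ = dₖaₖ − mₖ, dₖ₊₁ = (n − mₖ₊₁²)/dₖ, aₖ₊₁ = ⌊(a₀+mₖ₊₁)/dₖ₊₁⌋:
  k=1: m=39, d=59, a=1
  k=2: m=20, d=20, a=2
  k=3: m=20, d=59, a=1
  k=4: m=39, d=1, a=78
d=1 and a=2a₀=78 at k=4, so the next step gives (m, d) = (39, 59) again — its k=1 value — and the period has length 4.

[39; 1, 2, 1, 78]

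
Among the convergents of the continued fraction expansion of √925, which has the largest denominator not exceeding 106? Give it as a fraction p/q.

882/29

√925 = [30; 2, 2, 2, 2, 60, …] (period length 5).
Convergents:
  p_0/q_0 = 30/1
  p_1/q_1 = 61/2
  p_2/q_2 = 152/5
  p_3/q_3 = 365/12
  p_4/q_4 = 882/29
  p_5/q_5 = 53285/1752
q_4 = 29 ≤ 106 < 1752 = q_5, so the answer is 882/29.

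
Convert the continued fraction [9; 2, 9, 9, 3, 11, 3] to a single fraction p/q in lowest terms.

178215/18811

Fold from the inside: start with 3/1.
  11 + 1/3 = 34/3
  3 + 3/34 = 105/34
  9 + 34/105 = 979/105
  9 + 105/979 = 8916/979
  2 + 979/8916 = 18811/8916
  9 + 8916/18811 = 178215/18811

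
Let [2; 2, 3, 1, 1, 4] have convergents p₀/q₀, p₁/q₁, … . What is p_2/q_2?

Using pₖ = aₖpₖ₋₁ + pₖ₋₂, qₖ = aₖqₖ₋₁ + qₖ₋₂ (with p₋₁=1, p₋₂=0, q₋₁=0, q₋₂=1):
  k=0: a=2, p=2, q=1
  k=1: a=2, p=5, q=2
  k=2: a=3, p=17, q=7

17/7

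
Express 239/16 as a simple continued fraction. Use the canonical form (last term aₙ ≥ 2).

239 = 14*16 + 15
16 = 1*15 + 1
15 = 15*1 + 0  (stop)
So 239/16 = [14; 1, 15].

[14; 1, 15]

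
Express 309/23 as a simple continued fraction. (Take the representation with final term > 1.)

309 = 13×23 + 10
23 = 2×10 + 3
10 = 3×3 + 1
3 = 3×1 + 0  (stop)
So 309/23 = [13; 2, 3, 3].

[13; 2, 3, 3]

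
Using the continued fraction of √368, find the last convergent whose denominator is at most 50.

211/11

√368 = [19; 5, 2, 5, 38, …] (period length 4).
Convergents:
  p_0/q_0 = 19/1
  p_1/q_1 = 96/5
  p_2/q_2 = 211/11
  p_3/q_3 = 1151/60
q_2 = 11 ≤ 50 < 60 = q_3, so the answer is 211/11.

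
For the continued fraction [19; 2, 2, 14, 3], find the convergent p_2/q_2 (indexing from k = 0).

Using pₖ = aₖpₖ₋₁ + pₖ₋₂, qₖ = aₖqₖ₋₁ + qₖ₋₂ (with p₋₁=1, p₋₂=0, q₋₁=0, q₋₂=1):
  k=0: a=19, p=19, q=1
  k=1: a=2, p=39, q=2
  k=2: a=2, p=97, q=5

97/5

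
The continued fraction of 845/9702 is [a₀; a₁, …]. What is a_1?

845 = 0·9702 + 845   →  a_0 = 0
9702 = 11·845 + 407   →  a_1 = 11

11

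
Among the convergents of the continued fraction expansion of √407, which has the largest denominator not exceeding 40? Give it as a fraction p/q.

464/23

√407 = [20; 5, 1, 2, 1, 5, 40, …] (period length 6).
Convergents:
  p_0/q_0 = 20/1
  p_1/q_1 = 101/5
  p_2/q_2 = 121/6
  p_3/q_3 = 343/17
  p_4/q_4 = 464/23
  p_5/q_5 = 2663/132
q_4 = 23 ≤ 40 < 132 = q_5, so the answer is 464/23.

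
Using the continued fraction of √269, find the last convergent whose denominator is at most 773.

√269 = [16; 2, 2, 32, …] (period length 3).
Convergents:
  p_0/q_0 = 16/1
  p_1/q_1 = 33/2
  p_2/q_2 = 82/5
  p_3/q_3 = 2657/162
  p_4/q_4 = 5396/329
  p_5/q_5 = 13449/820
q_4 = 329 ≤ 773 < 820 = q_5, so the answer is 5396/329.

5396/329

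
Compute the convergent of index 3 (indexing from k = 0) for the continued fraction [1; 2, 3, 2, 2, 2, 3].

23/16

Using pₖ = aₖpₖ₋₁ + pₖ₋₂, qₖ = aₖqₖ₋₁ + qₖ₋₂ (with p₋₁=1, p₋₂=0, q₋₁=0, q₋₂=1):
  k=0: a=1, p=1, q=1
  k=1: a=2, p=3, q=2
  k=2: a=3, p=10, q=7
  k=3: a=2, p=23, q=16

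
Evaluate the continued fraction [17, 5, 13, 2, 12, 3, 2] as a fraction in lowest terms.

Using pₖ = aₖpₖ₋₁ + pₖ₋₂ and qₖ = aₖqₖ₋₁ + qₖ₋₂:
  k=0: a=17, p=17, q=1
  k=1: a=5, p=86, q=5
  k=2: a=13, p=1135, q=66
  k=3: a=2, p=2356, q=137
  k=4: a=12, p=29407, q=1710
  k=5: a=3, p=90577, q=5267
  k=6: a=2, p=210561, q=12244

210561/12244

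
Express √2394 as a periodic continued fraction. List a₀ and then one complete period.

a₀ = ⌊√2394⌋ = 48.
With m₀=0, d₀=1 and mₖ₊₁ = dₖaₖ − mₖ, dₖ₊₁ = (n − mₖ₊₁²)/dₖ, aₖ₊₁ = ⌊(a₀+mₖ₊₁)/dₖ₊₁⌋:
  k=1: m=48, d=90, a=1
  k=2: m=42, d=7, a=12
  k=3: m=42, d=90, a=1
  k=4: m=48, d=1, a=96
d=1 and a=2a₀=96 at k=4, so the next step gives (m, d) = (48, 90) again — its k=1 value — and the period has length 4.

[48; 1, 12, 1, 96]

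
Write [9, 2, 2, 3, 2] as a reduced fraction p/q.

367/39

Using pₖ = aₖpₖ₋₁ + pₖ₋₂ and qₖ = aₖqₖ₋₁ + qₖ₋₂:
  k=0: a=9, p=9, q=1
  k=1: a=2, p=19, q=2
  k=2: a=2, p=47, q=5
  k=3: a=3, p=160, q=17
  k=4: a=2, p=367, q=39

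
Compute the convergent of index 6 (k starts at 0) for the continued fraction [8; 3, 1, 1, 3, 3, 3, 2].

2244/271

Using pₖ = aₖpₖ₋₁ + pₖ₋₂, qₖ = aₖqₖ₋₁ + qₖ₋₂ (with p₋₁=1, p₋₂=0, q₋₁=0, q₋₂=1):
  k=0: a=8, p=8, q=1
  k=1: a=3, p=25, q=3
  k=2: a=1, p=33, q=4
  k=3: a=1, p=58, q=7
  k=4: a=3, p=207, q=25
  k=5: a=3, p=679, q=82
  k=6: a=3, p=2244, q=271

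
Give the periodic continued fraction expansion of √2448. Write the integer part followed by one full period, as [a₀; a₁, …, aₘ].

a₀ = ⌊√2448⌋ = 49.
With m₀=0, d₀=1 and mₖ₊₁ = dₖaₖ − mₖ, dₖ₊₁ = (n − mₖ₊₁²)/dₖ, aₖ₊₁ = ⌊(a₀+mₖ₊₁)/dₖ₊₁⌋:
  k=1: m=49, d=47, a=2
  k=2: m=45, d=9, a=10
  k=3: m=45, d=47, a=2
  k=4: m=49, d=1, a=98
d=1 and a=2a₀=98 at k=4, so the next step gives (m, d) = (49, 47) again — its k=1 value — and the period has length 4.

[49; 2, 10, 2, 98]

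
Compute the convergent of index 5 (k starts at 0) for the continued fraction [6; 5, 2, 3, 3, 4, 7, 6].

Using pₖ = aₖpₖ₋₁ + pₖ₋₂, qₖ = aₖqₖ₋₁ + qₖ₋₂ (with p₋₁=1, p₋₂=0, q₋₁=0, q₋₂=1):
  k=0: a=6, p=6, q=1
  k=1: a=5, p=31, q=5
  k=2: a=2, p=68, q=11
  k=3: a=3, p=235, q=38
  k=4: a=3, p=773, q=125
  k=5: a=4, p=3327, q=538

3327/538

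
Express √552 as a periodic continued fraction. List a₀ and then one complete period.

a₀ = ⌊√552⌋ = 23.
With m₀=0, d₀=1 and mₖ₊₁ = dₖaₖ − mₖ, dₖ₊₁ = (n − mₖ₊₁²)/dₖ, aₖ₊₁ = ⌊(a₀+mₖ₊₁)/dₖ₊₁⌋:
  k=1: m=23, d=23, a=2
  k=2: m=23, d=1, a=46
d=1 and a=2a₀=46 at k=2, so the next step gives (m, d) = (23, 23) again — its k=1 value — and the period has length 2.

[23; 2, 46]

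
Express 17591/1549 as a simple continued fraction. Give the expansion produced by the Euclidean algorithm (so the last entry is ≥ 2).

17591 = 11×1549 + 552
1549 = 2×552 + 445
552 = 1×445 + 107
445 = 4×107 + 17
107 = 6×17 + 5
17 = 3×5 + 2
5 = 2×2 + 1
2 = 2×1 + 0  (stop)
So 17591/1549 = [11; 2, 1, 4, 6, 3, 2, 2].

[11; 2, 1, 4, 6, 3, 2, 2]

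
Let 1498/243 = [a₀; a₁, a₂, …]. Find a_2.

13

1498 = 6·243 + 40   →  a_0 = 6
243 = 6·40 + 3   →  a_1 = 6
40 = 13·3 + 1   →  a_2 = 13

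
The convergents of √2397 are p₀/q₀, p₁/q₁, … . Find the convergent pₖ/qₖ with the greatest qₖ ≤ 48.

1175/24

√2397 = [48; 1, 23, 2, 23, 1, 96, …] (period length 6).
Convergents:
  p_0/q_0 = 48/1
  p_1/q_1 = 49/1
  p_2/q_2 = 1175/24
  p_3/q_3 = 2399/49
q_2 = 24 ≤ 48 < 49 = q_3, so the answer is 1175/24.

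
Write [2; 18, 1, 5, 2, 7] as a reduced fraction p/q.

Fold from the inside: start with 7/1.
  2 + 1/7 = 15/7
  5 + 7/15 = 82/15
  1 + 15/82 = 97/82
  18 + 82/97 = 1828/97
  2 + 97/1828 = 3753/1828

3753/1828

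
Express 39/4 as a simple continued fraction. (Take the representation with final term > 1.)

[9; 1, 3]

39 = 9·4 + 3
4 = 1·3 + 1
3 = 3·1 + 0  (stop)
So 39/4 = [9; 1, 3].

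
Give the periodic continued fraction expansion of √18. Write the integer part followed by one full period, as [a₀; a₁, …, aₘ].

a₀ = ⌊√18⌋ = 4.
With m₀=0, d₀=1 and mₖ₊₁ = dₖaₖ − mₖ, dₖ₊₁ = (n − mₖ₊₁²)/dₖ, aₖ₊₁ = ⌊(a₀+mₖ₊₁)/dₖ₊₁⌋:
  k=1: m=4, d=2, a=4
  k=2: m=4, d=1, a=8
d=1 and a=2a₀=8 at k=2, so the next step gives (m, d) = (4, 2) again — its k=1 value — and the period has length 2.

[4; 4, 8]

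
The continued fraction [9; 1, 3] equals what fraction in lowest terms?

Using pₖ = aₖpₖ₋₁ + pₖ₋₂ and qₖ = aₖqₖ₋₁ + qₖ₋₂:
  k=0: a=9, p=9, q=1
  k=1: a=1, p=10, q=1
  k=2: a=3, p=39, q=4

39/4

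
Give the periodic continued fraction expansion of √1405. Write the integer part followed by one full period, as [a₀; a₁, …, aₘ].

a₀ = ⌊√1405⌋ = 37.
With m₀=0, d₀=1 and mₖ₊₁ = dₖaₖ − mₖ, dₖ₊₁ = (n − mₖ₊₁²)/dₖ, aₖ₊₁ = ⌊(a₀+mₖ₊₁)/dₖ₊₁⌋:
  k=1: m=37, d=36, a=2
  k=2: m=35, d=5, a=14
  k=3: m=35, d=36, a=2
  k=4: m=37, d=1, a=74
d=1 and a=2a₀=74 at k=4, so the next step gives (m, d) = (37, 36) again — its k=1 value — and the period has length 4.

[37; 2, 14, 2, 74]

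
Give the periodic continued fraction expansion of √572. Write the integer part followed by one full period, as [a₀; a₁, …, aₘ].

[23; 1, 10, 1, 46]

a₀ = ⌊√572⌋ = 23.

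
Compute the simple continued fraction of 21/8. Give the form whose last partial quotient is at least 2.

[2; 1, 1, 1, 2]

21 = 2×8 + 5
8 = 1×5 + 3
5 = 1×3 + 2
3 = 1×2 + 1
2 = 2×1 + 0  (stop)
So 21/8 = [2; 1, 1, 1, 2].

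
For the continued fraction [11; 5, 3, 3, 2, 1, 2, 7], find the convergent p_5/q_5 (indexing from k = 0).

1958/175

Using pₖ = aₖpₖ₋₁ + pₖ₋₂, qₖ = aₖqₖ₋₁ + qₖ₋₂ (with p₋₁=1, p₋₂=0, q₋₁=0, q₋₂=1):
  k=0: a=11, p=11, q=1
  k=1: a=5, p=56, q=5
  k=2: a=3, p=179, q=16
  k=3: a=3, p=593, q=53
  k=4: a=2, p=1365, q=122
  k=5: a=1, p=1958, q=175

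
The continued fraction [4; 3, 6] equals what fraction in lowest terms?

Fold from the inside: start with 6/1.
  3 + 1/6 = 19/6
  4 + 6/19 = 82/19

82/19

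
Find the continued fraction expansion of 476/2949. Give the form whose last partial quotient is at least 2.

476 = 0·2949 + 476
2949 = 6·476 + 93
476 = 5·93 + 11
93 = 8·11 + 5
11 = 2·5 + 1
5 = 5·1 + 0  (stop)
So 476/2949 = [0; 6, 5, 8, 2, 5].

[0; 6, 5, 8, 2, 5]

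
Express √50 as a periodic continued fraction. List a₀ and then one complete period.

[7; 14]

a₀ = ⌊√50⌋ = 7.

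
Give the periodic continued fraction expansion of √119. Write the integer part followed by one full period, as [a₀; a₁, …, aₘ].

a₀ = ⌊√119⌋ = 10.
With m₀=0, d₀=1 and mₖ₊₁ = dₖaₖ − mₖ, dₖ₊₁ = (n − mₖ₊₁²)/dₖ, aₖ₊₁ = ⌊(a₀+mₖ₊₁)/dₖ₊₁⌋:
  k=1: m=10, d=19, a=1
  k=2: m=9, d=2, a=9
  k=3: m=9, d=19, a=1
  k=4: m=10, d=1, a=20
d=1 and a=2a₀=20 at k=4, so the next step gives (m, d) = (10, 19) again — its k=1 value — and the period has length 4.

[10; 1, 9, 1, 20]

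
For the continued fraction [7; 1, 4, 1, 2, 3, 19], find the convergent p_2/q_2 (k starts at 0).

Using pₖ = aₖpₖ₋₁ + pₖ₋₂, qₖ = aₖqₖ₋₁ + qₖ₋₂ (with p₋₁=1, p₋₂=0, q₋₁=0, q₋₂=1):
  k=0: a=7, p=7, q=1
  k=1: a=1, p=8, q=1
  k=2: a=4, p=39, q=5

39/5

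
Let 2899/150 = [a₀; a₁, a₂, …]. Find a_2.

2899 = 19·150 + 49   →  a_0 = 19
150 = 3·49 + 3   →  a_1 = 3
49 = 16·3 + 1   →  a_2 = 16

16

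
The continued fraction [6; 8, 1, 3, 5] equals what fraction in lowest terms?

1125/184

Using pₖ = aₖpₖ₋₁ + pₖ₋₂ and qₖ = aₖqₖ₋₁ + qₖ₋₂:
  k=0: a=6, p=6, q=1
  k=1: a=8, p=49, q=8
  k=2: a=1, p=55, q=9
  k=3: a=3, p=214, q=35
  k=4: a=5, p=1125, q=184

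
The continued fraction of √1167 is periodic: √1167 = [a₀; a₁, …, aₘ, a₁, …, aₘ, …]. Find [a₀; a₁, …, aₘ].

[34; 6, 5, 11, 5, 6, 68]

a₀ = ⌊√1167⌋ = 34.
With m₀=0, d₀=1 and mₖ₊₁ = dₖaₖ − mₖ, dₖ₊₁ = (n − mₖ₊₁²)/dₖ, aₖ₊₁ = ⌊(a₀+mₖ₊₁)/dₖ₊₁⌋:
  k=1: m=34, d=11, a=6
  k=2: m=32, d=13, a=5
  k=3: m=33, d=6, a=11
  k=4: m=33, d=13, a=5
  k=5: m=32, d=11, a=6
  k=6: m=34, d=1, a=68
d=1 and a=2a₀=68 at k=6, so the next step gives (m, d) = (34, 11) again — its k=1 value — and the period has length 6.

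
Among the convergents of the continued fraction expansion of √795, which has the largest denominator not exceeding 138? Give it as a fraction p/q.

1297/46

√795 = [28; 5, 9, 5, 56, …] (period length 4).
Convergents:
  p_0/q_0 = 28/1
  p_1/q_1 = 141/5
  p_2/q_2 = 1297/46
  p_3/q_3 = 6626/235
q_2 = 46 ≤ 138 < 235 = q_3, so the answer is 1297/46.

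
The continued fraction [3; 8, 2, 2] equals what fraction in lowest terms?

Using pₖ = aₖpₖ₋₁ + pₖ₋₂ and qₖ = aₖqₖ₋₁ + qₖ₋₂:
  k=0: a=3, p=3, q=1
  k=1: a=8, p=25, q=8
  k=2: a=2, p=53, q=17
  k=3: a=2, p=131, q=42

131/42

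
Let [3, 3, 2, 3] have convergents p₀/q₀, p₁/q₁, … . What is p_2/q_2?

Using pₖ = aₖpₖ₋₁ + pₖ₋₂, qₖ = aₖqₖ₋₁ + qₖ₋₂ (with p₋₁=1, p₋₂=0, q₋₁=0, q₋₂=1):
  k=0: a=3, p=3, q=1
  k=1: a=3, p=10, q=3
  k=2: a=2, p=23, q=7

23/7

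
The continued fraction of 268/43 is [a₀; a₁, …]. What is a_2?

3

268 = 6·43 + 10   →  a_0 = 6
43 = 4·10 + 3   →  a_1 = 4
10 = 3·3 + 1   →  a_2 = 3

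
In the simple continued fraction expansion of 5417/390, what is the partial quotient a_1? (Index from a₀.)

5417 = 13·390 + 347   →  a_0 = 13
390 = 1·347 + 43   →  a_1 = 1

1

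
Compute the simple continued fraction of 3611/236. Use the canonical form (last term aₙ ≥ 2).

3611 = 15*236 + 71
236 = 3*71 + 23
71 = 3*23 + 2
23 = 11*2 + 1
2 = 2*1 + 0  (stop)
So 3611/236 = [15; 3, 3, 11, 2].

[15; 3, 3, 11, 2]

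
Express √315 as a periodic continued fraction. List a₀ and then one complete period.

[17; 1, 2, 1, 34]

a₀ = ⌊√315⌋ = 17.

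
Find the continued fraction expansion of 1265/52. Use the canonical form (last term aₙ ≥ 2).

1265 = 24·52 + 17
52 = 3·17 + 1
17 = 17·1 + 0  (stop)
So 1265/52 = [24; 3, 17].

[24; 3, 17]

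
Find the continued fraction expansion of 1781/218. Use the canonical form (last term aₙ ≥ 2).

[8; 5, 1, 8, 4]

1781 = 8×218 + 37
218 = 5×37 + 33
37 = 1×33 + 4
33 = 8×4 + 1
4 = 4×1 + 0  (stop)
So 1781/218 = [8; 5, 1, 8, 4].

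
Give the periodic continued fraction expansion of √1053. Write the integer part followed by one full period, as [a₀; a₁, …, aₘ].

[32; 2, 4, 2, 64]

a₀ = ⌊√1053⌋ = 32.
With m₀=0, d₀=1 and mₖ₊₁ = dₖaₖ − mₖ, dₖ₊₁ = (n − mₖ₊₁²)/dₖ, aₖ₊₁ = ⌊(a₀+mₖ₊₁)/dₖ₊₁⌋:
  k=1: m=32, d=29, a=2
  k=2: m=26, d=13, a=4
  k=3: m=26, d=29, a=2
  k=4: m=32, d=1, a=64
d=1 and a=2a₀=64 at k=4, so the next step gives (m, d) = (32, 29) again — its k=1 value — and the period has length 4.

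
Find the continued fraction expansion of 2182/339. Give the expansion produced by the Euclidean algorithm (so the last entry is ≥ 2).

[6; 2, 3, 2, 3, 1, 4]

2182 = 6×339 + 148
339 = 2×148 + 43
148 = 3×43 + 19
43 = 2×19 + 5
19 = 3×5 + 4
5 = 1×4 + 1
4 = 4×1 + 0  (stop)
So 2182/339 = [6; 2, 3, 2, 3, 1, 4].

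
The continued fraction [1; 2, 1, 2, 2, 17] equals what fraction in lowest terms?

453/331

Using pₖ = aₖpₖ₋₁ + pₖ₋₂ and qₖ = aₖqₖ₋₁ + qₖ₋₂:
  k=0: a=1, p=1, q=1
  k=1: a=2, p=3, q=2
  k=2: a=1, p=4, q=3
  k=3: a=2, p=11, q=8
  k=4: a=2, p=26, q=19
  k=5: a=17, p=453, q=331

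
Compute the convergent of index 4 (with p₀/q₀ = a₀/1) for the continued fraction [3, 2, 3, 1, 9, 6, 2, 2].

303/88

Using pₖ = aₖpₖ₋₁ + pₖ₋₂, qₖ = aₖqₖ₋₁ + qₖ₋₂ (with p₋₁=1, p₋₂=0, q₋₁=0, q₋₂=1):
  k=0: a=3, p=3, q=1
  k=1: a=2, p=7, q=2
  k=2: a=3, p=24, q=7
  k=3: a=1, p=31, q=9
  k=4: a=9, p=303, q=88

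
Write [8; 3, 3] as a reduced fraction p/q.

Using pₖ = aₖpₖ₋₁ + pₖ₋₂ and qₖ = aₖqₖ₋₁ + qₖ₋₂:
  k=0: a=8, p=8, q=1
  k=1: a=3, p=25, q=3
  k=2: a=3, p=83, q=10

83/10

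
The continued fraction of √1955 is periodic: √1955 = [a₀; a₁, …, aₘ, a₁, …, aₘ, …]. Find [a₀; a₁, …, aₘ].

[44; 4, 1, 1, 1, 4, 88]

a₀ = ⌊√1955⌋ = 44.
With m₀=0, d₀=1 and mₖ₊₁ = dₖaₖ − mₖ, dₖ₊₁ = (n − mₖ₊₁²)/dₖ, aₖ₊₁ = ⌊(a₀+mₖ₊₁)/dₖ₊₁⌋:
  k=1: m=44, d=19, a=4
  k=2: m=32, d=49, a=1
  k=3: m=17, d=34, a=1
  k=4: m=17, d=49, a=1
  k=5: m=32, d=19, a=4
  k=6: m=44, d=1, a=88
d=1 and a=2a₀=88 at k=6, so the next step gives (m, d) = (44, 19) again — its k=1 value — and the period has length 6.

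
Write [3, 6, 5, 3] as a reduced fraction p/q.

313/99

Using pₖ = aₖpₖ₋₁ + pₖ₋₂ and qₖ = aₖqₖ₋₁ + qₖ₋₂:
  k=0: a=3, p=3, q=1
  k=1: a=6, p=19, q=6
  k=2: a=5, p=98, q=31
  k=3: a=3, p=313, q=99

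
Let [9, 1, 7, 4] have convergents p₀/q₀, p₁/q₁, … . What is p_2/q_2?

Using pₖ = aₖpₖ₋₁ + pₖ₋₂, qₖ = aₖqₖ₋₁ + qₖ₋₂ (with p₋₁=1, p₋₂=0, q₋₁=0, q₋₂=1):
  k=0: a=9, p=9, q=1
  k=1: a=1, p=10, q=1
  k=2: a=7, p=79, q=8

79/8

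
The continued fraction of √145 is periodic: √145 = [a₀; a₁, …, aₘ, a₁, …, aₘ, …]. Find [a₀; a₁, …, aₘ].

[12; 24]

a₀ = ⌊√145⌋ = 12.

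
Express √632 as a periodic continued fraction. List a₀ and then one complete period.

a₀ = ⌊√632⌋ = 25.
With m₀=0, d₀=1 and mₖ₊₁ = dₖaₖ − mₖ, dₖ₊₁ = (n − mₖ₊₁²)/dₖ, aₖ₊₁ = ⌊(a₀+mₖ₊₁)/dₖ₊₁⌋:
  k=1: m=25, d=7, a=7
  k=2: m=24, d=8, a=6
  k=3: m=24, d=7, a=7
  k=4: m=25, d=1, a=50
d=1 and a=2a₀=50 at k=4, so the next step gives (m, d) = (25, 7) again — its k=1 value — and the period has length 4.

[25; 7, 6, 7, 50]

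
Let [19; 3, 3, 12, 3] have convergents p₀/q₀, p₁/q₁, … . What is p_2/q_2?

193/10

Using pₖ = aₖpₖ₋₁ + pₖ₋₂, qₖ = aₖqₖ₋₁ + qₖ₋₂ (with p₋₁=1, p₋₂=0, q₋₁=0, q₋₂=1):
  k=0: a=19, p=19, q=1
  k=1: a=3, p=58, q=3
  k=2: a=3, p=193, q=10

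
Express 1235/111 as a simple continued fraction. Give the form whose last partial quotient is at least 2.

[11; 7, 1, 13]

1235 = 11·111 + 14
111 = 7·14 + 13
14 = 1·13 + 1
13 = 13·1 + 0  (stop)
So 1235/111 = [11; 7, 1, 13].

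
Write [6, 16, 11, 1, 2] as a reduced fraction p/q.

3413/563

Fold from the inside: start with 2/1.
  1 + 1/2 = 3/2
  11 + 2/3 = 35/3
  16 + 3/35 = 563/35
  6 + 35/563 = 3413/563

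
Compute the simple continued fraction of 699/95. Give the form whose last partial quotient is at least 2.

[7; 2, 1, 3, 1, 6]

699 = 7·95 + 34
95 = 2·34 + 27
34 = 1·27 + 7
27 = 3·7 + 6
7 = 1·6 + 1
6 = 6·1 + 0  (stop)
So 699/95 = [7; 2, 1, 3, 1, 6].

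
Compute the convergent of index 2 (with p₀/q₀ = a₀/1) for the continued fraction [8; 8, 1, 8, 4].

73/9

Using pₖ = aₖpₖ₋₁ + pₖ₋₂, qₖ = aₖqₖ₋₁ + qₖ₋₂ (with p₋₁=1, p₋₂=0, q₋₁=0, q₋₂=1):
  k=0: a=8, p=8, q=1
  k=1: a=8, p=65, q=8
  k=2: a=1, p=73, q=9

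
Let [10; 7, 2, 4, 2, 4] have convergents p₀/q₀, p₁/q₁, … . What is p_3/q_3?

Using pₖ = aₖpₖ₋₁ + pₖ₋₂, qₖ = aₖqₖ₋₁ + qₖ₋₂ (with p₋₁=1, p₋₂=0, q₋₁=0, q₋₂=1):
  k=0: a=10, p=10, q=1
  k=1: a=7, p=71, q=7
  k=2: a=2, p=152, q=15
  k=3: a=4, p=679, q=67

679/67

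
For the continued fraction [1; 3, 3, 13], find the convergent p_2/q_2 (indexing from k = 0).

13/10

Using pₖ = aₖpₖ₋₁ + pₖ₋₂, qₖ = aₖqₖ₋₁ + qₖ₋₂ (with p₋₁=1, p₋₂=0, q₋₁=0, q₋₂=1):
  k=0: a=1, p=1, q=1
  k=1: a=3, p=4, q=3
  k=2: a=3, p=13, q=10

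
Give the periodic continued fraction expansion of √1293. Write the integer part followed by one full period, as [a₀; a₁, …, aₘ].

[35; 1, 22, 1, 70]

a₀ = ⌊√1293⌋ = 35.
With m₀=0, d₀=1 and mₖ₊₁ = dₖaₖ − mₖ, dₖ₊₁ = (n − mₖ₊₁²)/dₖ, aₖ₊₁ = ⌊(a₀+mₖ₊₁)/dₖ₊₁⌋:
  k=1: m=35, d=68, a=1
  k=2: m=33, d=3, a=22
  k=3: m=33, d=68, a=1
  k=4: m=35, d=1, a=70
d=1 and a=2a₀=70 at k=4, so the next step gives (m, d) = (35, 68) again — its k=1 value — and the period has length 4.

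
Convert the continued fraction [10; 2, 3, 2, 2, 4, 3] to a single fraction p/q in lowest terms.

Fold from the inside: start with 3/1.
  4 + 1/3 = 13/3
  2 + 3/13 = 29/13
  2 + 13/29 = 71/29
  3 + 29/71 = 242/71
  2 + 71/242 = 555/242
  10 + 242/555 = 5792/555

5792/555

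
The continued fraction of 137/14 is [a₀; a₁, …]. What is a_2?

137 = 9·14 + 11   →  a_0 = 9
14 = 1·11 + 3   →  a_1 = 1
11 = 3·3 + 2   →  a_2 = 3

3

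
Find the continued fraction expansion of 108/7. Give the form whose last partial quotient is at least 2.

[15; 2, 3]

108 = 15*7 + 3
7 = 2*3 + 1
3 = 3*1 + 0  (stop)
So 108/7 = [15; 2, 3].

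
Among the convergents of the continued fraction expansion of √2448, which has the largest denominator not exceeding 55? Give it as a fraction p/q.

√2448 = [49; 2, 10, 2, 98, …] (period length 4).
Convergents:
  p_0/q_0 = 49/1
  p_1/q_1 = 99/2
  p_2/q_2 = 1039/21
  p_3/q_3 = 2177/44
  p_4/q_4 = 214385/4333
q_3 = 44 ≤ 55 < 4333 = q_4, so the answer is 2177/44.

2177/44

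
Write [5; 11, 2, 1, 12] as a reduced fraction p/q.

2193/431

Using pₖ = aₖpₖ₋₁ + pₖ₋₂ and qₖ = aₖqₖ₋₁ + qₖ₋₂:
  k=0: a=5, p=5, q=1
  k=1: a=11, p=56, q=11
  k=2: a=2, p=117, q=23
  k=3: a=1, p=173, q=34
  k=4: a=12, p=2193, q=431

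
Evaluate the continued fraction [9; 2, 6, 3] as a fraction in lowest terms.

Using pₖ = aₖpₖ₋₁ + pₖ₋₂ and qₖ = aₖqₖ₋₁ + qₖ₋₂:
  k=0: a=9, p=9, q=1
  k=1: a=2, p=19, q=2
  k=2: a=6, p=123, q=13
  k=3: a=3, p=388, q=41

388/41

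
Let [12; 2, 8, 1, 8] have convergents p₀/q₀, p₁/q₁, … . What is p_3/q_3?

237/19

Using pₖ = aₖpₖ₋₁ + pₖ₋₂, qₖ = aₖqₖ₋₁ + qₖ₋₂ (with p₋₁=1, p₋₂=0, q₋₁=0, q₋₂=1):
  k=0: a=12, p=12, q=1
  k=1: a=2, p=25, q=2
  k=2: a=8, p=212, q=17
  k=3: a=1, p=237, q=19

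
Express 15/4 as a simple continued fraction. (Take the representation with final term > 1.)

[3; 1, 3]

15 = 3×4 + 3
4 = 1×3 + 1
3 = 3×1 + 0  (stop)
So 15/4 = [3; 1, 3].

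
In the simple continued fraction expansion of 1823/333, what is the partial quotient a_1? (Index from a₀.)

2

1823 = 5·333 + 158   →  a_0 = 5
333 = 2·158 + 17   →  a_1 = 2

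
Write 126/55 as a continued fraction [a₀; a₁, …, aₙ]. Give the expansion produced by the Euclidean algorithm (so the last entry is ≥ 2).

[2; 3, 2, 3, 2]

126 = 2*55 + 16
55 = 3*16 + 7
16 = 2*7 + 2
7 = 3*2 + 1
2 = 2*1 + 0  (stop)
So 126/55 = [2; 3, 2, 3, 2].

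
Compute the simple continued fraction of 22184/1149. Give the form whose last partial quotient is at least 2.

[19; 3, 3, 1, 11, 1, 6]

22184 = 19×1149 + 353
1149 = 3×353 + 90
353 = 3×90 + 83
90 = 1×83 + 7
83 = 11×7 + 6
7 = 1×6 + 1
6 = 6×1 + 0  (stop)
So 22184/1149 = [19; 3, 3, 1, 11, 1, 6].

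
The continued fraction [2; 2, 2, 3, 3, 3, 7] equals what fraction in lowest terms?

3257/1351

Using pₖ = aₖpₖ₋₁ + pₖ₋₂ and qₖ = aₖqₖ₋₁ + qₖ₋₂:
  k=0: a=2, p=2, q=1
  k=1: a=2, p=5, q=2
  k=2: a=2, p=12, q=5
  k=3: a=3, p=41, q=17
  k=4: a=3, p=135, q=56
  k=5: a=3, p=446, q=185
  k=6: a=7, p=3257, q=1351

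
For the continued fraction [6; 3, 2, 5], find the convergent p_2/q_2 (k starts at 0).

Using pₖ = aₖpₖ₋₁ + pₖ₋₂, qₖ = aₖqₖ₋₁ + qₖ₋₂ (with p₋₁=1, p₋₂=0, q₋₁=0, q₋₂=1):
  k=0: a=6, p=6, q=1
  k=1: a=3, p=19, q=3
  k=2: a=2, p=44, q=7

44/7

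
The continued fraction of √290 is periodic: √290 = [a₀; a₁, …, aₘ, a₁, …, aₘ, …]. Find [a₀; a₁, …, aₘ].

a₀ = ⌊√290⌋ = 17.
With m₀=0, d₀=1 and mₖ₊₁ = dₖaₖ − mₖ, dₖ₊₁ = (n − mₖ₊₁²)/dₖ, aₖ₊₁ = ⌊(a₀+mₖ₊₁)/dₖ₊₁⌋:
  k=1: m=17, d=1, a=34
d=1 and a=2a₀=34 at k=1, so the next step gives (m, d) = (17, 1) again — its k=1 value — and the period has length 1.

[17; 34]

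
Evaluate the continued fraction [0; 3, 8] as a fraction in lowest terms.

8/25

Fold from the inside: start with 8/1.
  3 + 1/8 = 25/8
  0 + 8/25 = 8/25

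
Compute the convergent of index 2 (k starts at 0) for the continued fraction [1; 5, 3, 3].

Using pₖ = aₖpₖ₋₁ + pₖ₋₂, qₖ = aₖqₖ₋₁ + qₖ₋₂ (with p₋₁=1, p₋₂=0, q₋₁=0, q₋₂=1):
  k=0: a=1, p=1, q=1
  k=1: a=5, p=6, q=5
  k=2: a=3, p=19, q=16

19/16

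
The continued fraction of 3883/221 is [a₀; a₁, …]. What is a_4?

15

3883 = 17·221 + 126   →  a_0 = 17
221 = 1·126 + 95   →  a_1 = 1
126 = 1·95 + 31   →  a_2 = 1
95 = 3·31 + 2   →  a_3 = 3
31 = 15·2 + 1   →  a_4 = 15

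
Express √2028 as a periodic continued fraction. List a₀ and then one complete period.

a₀ = ⌊√2028⌋ = 45.

[45; 30, 90]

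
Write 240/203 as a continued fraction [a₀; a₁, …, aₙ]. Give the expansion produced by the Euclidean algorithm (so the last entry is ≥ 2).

240 = 1×203 + 37
203 = 5×37 + 18
37 = 2×18 + 1
18 = 18×1 + 0  (stop)
So 240/203 = [1; 5, 2, 18].

[1; 5, 2, 18]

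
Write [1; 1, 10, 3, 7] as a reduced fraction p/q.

Fold from the inside: start with 7/1.
  3 + 1/7 = 22/7
  10 + 7/22 = 227/22
  1 + 22/227 = 249/227
  1 + 227/249 = 476/249

476/249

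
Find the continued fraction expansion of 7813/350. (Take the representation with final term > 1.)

[22; 3, 10, 3, 1, 2]

7813 = 22·350 + 113
350 = 3·113 + 11
113 = 10·11 + 3
11 = 3·3 + 2
3 = 1·2 + 1
2 = 2·1 + 0  (stop)
So 7813/350 = [22; 3, 10, 3, 1, 2].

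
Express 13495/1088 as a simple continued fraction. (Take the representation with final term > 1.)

[12; 2, 2, 11, 19]

13495 = 12*1088 + 439
1088 = 2*439 + 210
439 = 2*210 + 19
210 = 11*19 + 1
19 = 19*1 + 0  (stop)
So 13495/1088 = [12; 2, 2, 11, 19].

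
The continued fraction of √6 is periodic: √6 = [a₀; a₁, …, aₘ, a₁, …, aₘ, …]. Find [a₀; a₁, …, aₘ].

[2; 2, 4]

a₀ = ⌊√6⌋ = 2.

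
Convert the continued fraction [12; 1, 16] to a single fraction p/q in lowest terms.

220/17

Fold from the inside: start with 16/1.
  1 + 1/16 = 17/16
  12 + 16/17 = 220/17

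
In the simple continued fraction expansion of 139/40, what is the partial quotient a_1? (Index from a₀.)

2

139 = 3·40 + 19   →  a_0 = 3
40 = 2·19 + 2   →  a_1 = 2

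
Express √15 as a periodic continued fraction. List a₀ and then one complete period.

a₀ = ⌊√15⌋ = 3.

[3; 1, 6]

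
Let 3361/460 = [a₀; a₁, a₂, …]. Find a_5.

3

3361 = 7·460 + 141   →  a_0 = 7
460 = 3·141 + 37   →  a_1 = 3
141 = 3·37 + 30   →  a_2 = 3
37 = 1·30 + 7   →  a_3 = 1
30 = 4·7 + 2   →  a_4 = 4
7 = 3·2 + 1   →  a_5 = 3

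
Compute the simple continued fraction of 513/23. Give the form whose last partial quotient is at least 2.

513 = 22×23 + 7
23 = 3×7 + 2
7 = 3×2 + 1
2 = 2×1 + 0  (stop)
So 513/23 = [22; 3, 3, 2].

[22; 3, 3, 2]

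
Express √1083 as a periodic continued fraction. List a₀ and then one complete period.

a₀ = ⌊√1083⌋ = 32.
With m₀=0, d₀=1 and mₖ₊₁ = dₖaₖ − mₖ, dₖ₊₁ = (n − mₖ₊₁²)/dₖ, aₖ₊₁ = ⌊(a₀+mₖ₊₁)/dₖ₊₁⌋:
  k=1: m=32, d=59, a=1
  k=2: m=27, d=6, a=9
  k=3: m=27, d=59, a=1
  k=4: m=32, d=1, a=64
d=1 and a=2a₀=64 at k=4, so the next step gives (m, d) = (32, 59) again — its k=1 value — and the period has length 4.

[32; 1, 9, 1, 64]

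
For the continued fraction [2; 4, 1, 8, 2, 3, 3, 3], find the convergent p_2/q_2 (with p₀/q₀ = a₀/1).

Using pₖ = aₖpₖ₋₁ + pₖ₋₂, qₖ = aₖqₖ₋₁ + qₖ₋₂ (with p₋₁=1, p₋₂=0, q₋₁=0, q₋₂=1):
  k=0: a=2, p=2, q=1
  k=1: a=4, p=9, q=4
  k=2: a=1, p=11, q=5

11/5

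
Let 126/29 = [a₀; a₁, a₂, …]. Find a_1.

2

126 = 4·29 + 10   →  a_0 = 4
29 = 2·10 + 9   →  a_1 = 2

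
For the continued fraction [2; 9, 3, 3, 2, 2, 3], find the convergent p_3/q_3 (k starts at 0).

196/93

Using pₖ = aₖpₖ₋₁ + pₖ₋₂, qₖ = aₖqₖ₋₁ + qₖ₋₂ (with p₋₁=1, p₋₂=0, q₋₁=0, q₋₂=1):
  k=0: a=2, p=2, q=1
  k=1: a=9, p=19, q=9
  k=2: a=3, p=59, q=28
  k=3: a=3, p=196, q=93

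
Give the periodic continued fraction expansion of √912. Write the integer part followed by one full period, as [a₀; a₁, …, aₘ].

a₀ = ⌊√912⌋ = 30.
With m₀=0, d₀=1 and mₖ₊₁ = dₖaₖ − mₖ, dₖ₊₁ = (n − mₖ₊₁²)/dₖ, aₖ₊₁ = ⌊(a₀+mₖ₊₁)/dₖ₊₁⌋:
  k=1: m=30, d=12, a=5
  k=2: m=30, d=1, a=60
d=1 and a=2a₀=60 at k=2, so the next step gives (m, d) = (30, 12) again — its k=1 value — and the period has length 2.

[30; 5, 60]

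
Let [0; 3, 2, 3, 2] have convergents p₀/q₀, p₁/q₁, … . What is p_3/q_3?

7/24

Using pₖ = aₖpₖ₋₁ + pₖ₋₂, qₖ = aₖqₖ₋₁ + qₖ₋₂ (with p₋₁=1, p₋₂=0, q₋₁=0, q₋₂=1):
  k=0: a=0, p=0, q=1
  k=1: a=3, p=1, q=3
  k=2: a=2, p=2, q=7
  k=3: a=3, p=7, q=24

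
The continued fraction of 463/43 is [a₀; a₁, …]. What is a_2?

3

463 = 10·43 + 33   →  a_0 = 10
43 = 1·33 + 10   →  a_1 = 1
33 = 3·10 + 3   →  a_2 = 3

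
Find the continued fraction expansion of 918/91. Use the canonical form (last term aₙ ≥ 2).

918 = 10*91 + 8
91 = 11*8 + 3
8 = 2*3 + 2
3 = 1*2 + 1
2 = 2*1 + 0  (stop)
So 918/91 = [10; 11, 2, 1, 2].

[10; 11, 2, 1, 2]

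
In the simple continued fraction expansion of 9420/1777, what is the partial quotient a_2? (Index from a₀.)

3

9420 = 5·1777 + 535   →  a_0 = 5
1777 = 3·535 + 172   →  a_1 = 3
535 = 3·172 + 19   →  a_2 = 3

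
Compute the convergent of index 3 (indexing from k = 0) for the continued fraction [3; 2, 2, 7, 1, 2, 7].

Using pₖ = aₖpₖ₋₁ + pₖ₋₂, qₖ = aₖqₖ₋₁ + qₖ₋₂ (with p₋₁=1, p₋₂=0, q₋₁=0, q₋₂=1):
  k=0: a=3, p=3, q=1
  k=1: a=2, p=7, q=2
  k=2: a=2, p=17, q=5
  k=3: a=7, p=126, q=37

126/37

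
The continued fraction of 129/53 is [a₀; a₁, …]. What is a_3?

129 = 2·53 + 23   →  a_0 = 2
53 = 2·23 + 7   →  a_1 = 2
23 = 3·7 + 2   →  a_2 = 3
7 = 3·2 + 1   →  a_3 = 3

3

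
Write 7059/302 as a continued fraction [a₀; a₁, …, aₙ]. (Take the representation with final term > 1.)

7059 = 23*302 + 113
302 = 2*113 + 76
113 = 1*76 + 37
76 = 2*37 + 2
37 = 18*2 + 1
2 = 2*1 + 0  (stop)
So 7059/302 = [23; 2, 1, 2, 18, 2].

[23; 2, 1, 2, 18, 2]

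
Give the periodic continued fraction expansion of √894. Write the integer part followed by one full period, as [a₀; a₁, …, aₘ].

[29; 1, 8, 1, 58]

a₀ = ⌊√894⌋ = 29.
With m₀=0, d₀=1 and mₖ₊₁ = dₖaₖ − mₖ, dₖ₊₁ = (n − mₖ₊₁²)/dₖ, aₖ₊₁ = ⌊(a₀+mₖ₊₁)/dₖ₊₁⌋:
  k=1: m=29, d=53, a=1
  k=2: m=24, d=6, a=8
  k=3: m=24, d=53, a=1
  k=4: m=29, d=1, a=58
d=1 and a=2a₀=58 at k=4, so the next step gives (m, d) = (29, 53) again — its k=1 value — and the period has length 4.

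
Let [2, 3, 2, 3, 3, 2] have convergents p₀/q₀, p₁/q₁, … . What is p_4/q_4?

Using pₖ = aₖpₖ₋₁ + pₖ₋₂, qₖ = aₖqₖ₋₁ + qₖ₋₂ (with p₋₁=1, p₋₂=0, q₋₁=0, q₋₂=1):
  k=0: a=2, p=2, q=1
  k=1: a=3, p=7, q=3
  k=2: a=2, p=16, q=7
  k=3: a=3, p=55, q=24
  k=4: a=3, p=181, q=79

181/79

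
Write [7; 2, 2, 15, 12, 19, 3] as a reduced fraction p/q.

400576/54113

Fold from the inside: start with 3/1.
  19 + 1/3 = 58/3
  12 + 3/58 = 699/58
  15 + 58/699 = 10543/699
  2 + 699/10543 = 21785/10543
  2 + 10543/21785 = 54113/21785
  7 + 21785/54113 = 400576/54113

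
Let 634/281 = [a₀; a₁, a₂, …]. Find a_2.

1

634 = 2·281 + 72   →  a_0 = 2
281 = 3·72 + 65   →  a_1 = 3
72 = 1·65 + 7   →  a_2 = 1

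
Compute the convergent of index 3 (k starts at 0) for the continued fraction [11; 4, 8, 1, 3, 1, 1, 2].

416/37

Using pₖ = aₖpₖ₋₁ + pₖ₋₂, qₖ = aₖqₖ₋₁ + qₖ₋₂ (with p₋₁=1, p₋₂=0, q₋₁=0, q₋₂=1):
  k=0: a=11, p=11, q=1
  k=1: a=4, p=45, q=4
  k=2: a=8, p=371, q=33
  k=3: a=1, p=416, q=37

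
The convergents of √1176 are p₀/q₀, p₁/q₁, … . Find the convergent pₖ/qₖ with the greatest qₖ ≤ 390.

√1176 = [34; 3, 2, 2, 2, 3, 68, …] (period length 6).
Convergents:
  p_0/q_0 = 34/1
  p_1/q_1 = 103/3
  p_2/q_2 = 240/7
  p_3/q_3 = 583/17
  p_4/q_4 = 1406/41
  p_5/q_5 = 4801/140
  p_6/q_6 = 327874/9561
q_5 = 140 ≤ 390 < 9561 = q_6, so the answer is 4801/140.

4801/140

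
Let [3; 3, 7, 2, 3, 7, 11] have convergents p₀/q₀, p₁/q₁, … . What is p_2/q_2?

73/22

Using pₖ = aₖpₖ₋₁ + pₖ₋₂, qₖ = aₖqₖ₋₁ + qₖ₋₂ (with p₋₁=1, p₋₂=0, q₋₁=0, q₋₂=1):
  k=0: a=3, p=3, q=1
  k=1: a=3, p=10, q=3
  k=2: a=7, p=73, q=22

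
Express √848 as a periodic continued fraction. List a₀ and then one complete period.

a₀ = ⌊√848⌋ = 29.
With m₀=0, d₀=1 and mₖ₊₁ = dₖaₖ − mₖ, dₖ₊₁ = (n − mₖ₊₁²)/dₖ, aₖ₊₁ = ⌊(a₀+mₖ₊₁)/dₖ₊₁⌋:
  k=1: m=29, d=7, a=8
  k=2: m=27, d=17, a=3
  k=3: m=24, d=16, a=3
  k=4: m=24, d=17, a=3
  k=5: m=27, d=7, a=8
  k=6: m=29, d=1, a=58
d=1 and a=2a₀=58 at k=6, so the next step gives (m, d) = (29, 7) again — its k=1 value — and the period has length 6.

[29; 8, 3, 3, 3, 8, 58]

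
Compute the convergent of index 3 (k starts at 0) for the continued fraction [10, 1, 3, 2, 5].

97/9

Using pₖ = aₖpₖ₋₁ + pₖ₋₂, qₖ = aₖqₖ₋₁ + qₖ₋₂ (with p₋₁=1, p₋₂=0, q₋₁=0, q₋₂=1):
  k=0: a=10, p=10, q=1
  k=1: a=1, p=11, q=1
  k=2: a=3, p=43, q=4
  k=3: a=2, p=97, q=9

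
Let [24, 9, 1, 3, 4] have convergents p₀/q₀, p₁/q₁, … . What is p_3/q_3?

940/39

Using pₖ = aₖpₖ₋₁ + pₖ₋₂, qₖ = aₖqₖ₋₁ + qₖ₋₂ (with p₋₁=1, p₋₂=0, q₋₁=0, q₋₂=1):
  k=0: a=24, p=24, q=1
  k=1: a=9, p=217, q=9
  k=2: a=1, p=241, q=10
  k=3: a=3, p=940, q=39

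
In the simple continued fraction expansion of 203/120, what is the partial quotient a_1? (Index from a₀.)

203 = 1·120 + 83   →  a_0 = 1
120 = 1·83 + 37   →  a_1 = 1

1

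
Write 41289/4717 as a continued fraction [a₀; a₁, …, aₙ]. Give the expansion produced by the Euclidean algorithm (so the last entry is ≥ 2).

[8; 1, 3, 19, 12, 5]

41289 = 8×4717 + 3553
4717 = 1×3553 + 1164
3553 = 3×1164 + 61
1164 = 19×61 + 5
61 = 12×5 + 1
5 = 5×1 + 0  (stop)
So 41289/4717 = [8; 1, 3, 19, 12, 5].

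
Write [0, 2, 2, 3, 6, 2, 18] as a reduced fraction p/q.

Using pₖ = aₖpₖ₋₁ + pₖ₋₂ and qₖ = aₖqₖ₋₁ + qₖ₋₂:
  k=0: a=0, p=0, q=1
  k=1: a=2, p=1, q=2
  k=2: a=2, p=2, q=5
  k=3: a=3, p=7, q=17
  k=4: a=6, p=44, q=107
  k=5: a=2, p=95, q=231
  k=6: a=18, p=1754, q=4265

1754/4265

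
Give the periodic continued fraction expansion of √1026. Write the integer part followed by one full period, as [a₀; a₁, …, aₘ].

[32; 32, 64]

a₀ = ⌊√1026⌋ = 32.
With m₀=0, d₀=1 and mₖ₊₁ = dₖaₖ − mₖ, dₖ₊₁ = (n − mₖ₊₁²)/dₖ, aₖ₊₁ = ⌊(a₀+mₖ₊₁)/dₖ₊₁⌋:
  k=1: m=32, d=2, a=32
  k=2: m=32, d=1, a=64
d=1 and a=2a₀=64 at k=2, so the next step gives (m, d) = (32, 2) again — its k=1 value — and the period has length 2.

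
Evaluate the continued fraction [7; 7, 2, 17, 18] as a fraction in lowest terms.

33749/4731

Fold from the inside: start with 18/1.
  17 + 1/18 = 307/18
  2 + 18/307 = 632/307
  7 + 307/632 = 4731/632
  7 + 632/4731 = 33749/4731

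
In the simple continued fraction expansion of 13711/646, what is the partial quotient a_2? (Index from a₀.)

2

13711 = 21·646 + 145   →  a_0 = 21
646 = 4·145 + 66   →  a_1 = 4
145 = 2·66 + 13   →  a_2 = 2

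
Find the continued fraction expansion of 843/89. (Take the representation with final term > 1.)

843 = 9*89 + 42
89 = 2*42 + 5
42 = 8*5 + 2
5 = 2*2 + 1
2 = 2*1 + 0  (stop)
So 843/89 = [9; 2, 8, 2, 2].

[9; 2, 8, 2, 2]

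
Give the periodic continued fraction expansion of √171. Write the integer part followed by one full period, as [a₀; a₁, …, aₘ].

a₀ = ⌊√171⌋ = 13.
With m₀=0, d₀=1 and mₖ₊₁ = dₖaₖ − mₖ, dₖ₊₁ = (n − mₖ₊₁²)/dₖ, aₖ₊₁ = ⌊(a₀+mₖ₊₁)/dₖ₊₁⌋:
  k=1: m=13, d=2, a=13
  k=2: m=13, d=1, a=26
d=1 and a=2a₀=26 at k=2, so the next step gives (m, d) = (13, 2) again — its k=1 value — and the period has length 2.

[13; 13, 26]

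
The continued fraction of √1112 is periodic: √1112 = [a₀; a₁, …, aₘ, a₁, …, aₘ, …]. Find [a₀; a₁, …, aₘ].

[33; 2, 1, 7, 1, 2, 66]

a₀ = ⌊√1112⌋ = 33.
With m₀=0, d₀=1 and mₖ₊₁ = dₖaₖ − mₖ, dₖ₊₁ = (n − mₖ₊₁²)/dₖ, aₖ₊₁ = ⌊(a₀+mₖ₊₁)/dₖ₊₁⌋:
  k=1: m=33, d=23, a=2
  k=2: m=13, d=41, a=1
  k=3: m=28, d=8, a=7
  k=4: m=28, d=41, a=1
  k=5: m=13, d=23, a=2
  k=6: m=33, d=1, a=66
d=1 and a=2a₀=66 at k=6, so the next step gives (m, d) = (33, 23) again — its k=1 value — and the period has length 6.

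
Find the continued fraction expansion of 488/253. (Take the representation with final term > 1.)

488 = 1*253 + 235
253 = 1*235 + 18
235 = 13*18 + 1
18 = 18*1 + 0  (stop)
So 488/253 = [1; 1, 13, 18].

[1; 1, 13, 18]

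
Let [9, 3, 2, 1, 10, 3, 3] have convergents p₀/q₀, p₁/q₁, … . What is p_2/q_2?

Using pₖ = aₖpₖ₋₁ + pₖ₋₂, qₖ = aₖqₖ₋₁ + qₖ₋₂ (with p₋₁=1, p₋₂=0, q₋₁=0, q₋₂=1):
  k=0: a=9, p=9, q=1
  k=1: a=3, p=28, q=3
  k=2: a=2, p=65, q=7

65/7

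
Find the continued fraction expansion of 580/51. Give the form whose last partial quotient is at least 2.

[11; 2, 1, 2, 6]

580 = 11*51 + 19
51 = 2*19 + 13
19 = 1*13 + 6
13 = 2*6 + 1
6 = 6*1 + 0  (stop)
So 580/51 = [11; 2, 1, 2, 6].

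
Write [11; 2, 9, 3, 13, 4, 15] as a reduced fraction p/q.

Using pₖ = aₖpₖ₋₁ + pₖ₋₂ and qₖ = aₖqₖ₋₁ + qₖ₋₂:
  k=0: a=11, p=11, q=1
  k=1: a=2, p=23, q=2
  k=2: a=9, p=218, q=19
  k=3: a=3, p=677, q=59
  k=4: a=13, p=9019, q=786
  k=5: a=4, p=36753, q=3203
  k=6: a=15, p=560314, q=48831

560314/48831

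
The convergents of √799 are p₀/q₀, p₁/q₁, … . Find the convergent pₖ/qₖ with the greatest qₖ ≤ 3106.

71995/2547

√799 = [28; 3, 1, 3, 56, …] (period length 4).
Convergents:
  p_0/q_0 = 28/1
  p_1/q_1 = 85/3
  p_2/q_2 = 113/4
  p_3/q_3 = 424/15
  p_4/q_4 = 23857/844
  p_5/q_5 = 71995/2547
  p_6/q_6 = 95852/3391
q_5 = 2547 ≤ 3106 < 3391 = q_6, so the answer is 71995/2547.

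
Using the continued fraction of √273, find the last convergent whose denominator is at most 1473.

√273 = [16; 1, 1, 10, 1, 1, 32, …] (period length 6).
Convergents:
  p_0/q_0 = 16/1
  p_1/q_1 = 17/1
  p_2/q_2 = 33/2
  p_3/q_3 = 347/21
  p_4/q_4 = 380/23
  p_5/q_5 = 727/44
  p_6/q_6 = 23644/1431
  p_7/q_7 = 24371/1475
q_6 = 1431 ≤ 1473 < 1475 = q_7, so the answer is 23644/1431.

23644/1431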